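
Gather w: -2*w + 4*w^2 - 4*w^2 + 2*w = 0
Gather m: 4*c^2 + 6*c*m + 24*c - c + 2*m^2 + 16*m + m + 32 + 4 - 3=4*c^2 + 23*c + 2*m^2 + m*(6*c + 17) + 33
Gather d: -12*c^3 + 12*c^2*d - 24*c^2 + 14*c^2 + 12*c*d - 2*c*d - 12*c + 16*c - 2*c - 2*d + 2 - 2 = -12*c^3 - 10*c^2 + 2*c + d*(12*c^2 + 10*c - 2)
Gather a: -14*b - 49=-14*b - 49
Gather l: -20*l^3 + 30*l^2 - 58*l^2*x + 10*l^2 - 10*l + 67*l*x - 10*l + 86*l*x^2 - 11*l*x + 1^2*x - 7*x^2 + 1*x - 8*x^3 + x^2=-20*l^3 + l^2*(40 - 58*x) + l*(86*x^2 + 56*x - 20) - 8*x^3 - 6*x^2 + 2*x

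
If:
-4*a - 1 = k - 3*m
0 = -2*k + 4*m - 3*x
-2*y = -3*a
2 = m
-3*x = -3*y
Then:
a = 4/7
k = 19/7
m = 2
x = 6/7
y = 6/7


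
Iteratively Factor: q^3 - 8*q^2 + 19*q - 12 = (q - 4)*(q^2 - 4*q + 3) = (q - 4)*(q - 3)*(q - 1)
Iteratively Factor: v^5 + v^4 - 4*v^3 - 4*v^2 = (v - 2)*(v^4 + 3*v^3 + 2*v^2) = v*(v - 2)*(v^3 + 3*v^2 + 2*v) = v^2*(v - 2)*(v^2 + 3*v + 2) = v^2*(v - 2)*(v + 1)*(v + 2)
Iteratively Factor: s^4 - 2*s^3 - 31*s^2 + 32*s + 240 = (s + 3)*(s^3 - 5*s^2 - 16*s + 80) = (s - 4)*(s + 3)*(s^2 - s - 20) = (s - 4)*(s + 3)*(s + 4)*(s - 5)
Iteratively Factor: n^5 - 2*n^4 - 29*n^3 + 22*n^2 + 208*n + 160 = (n - 5)*(n^4 + 3*n^3 - 14*n^2 - 48*n - 32) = (n - 5)*(n + 4)*(n^3 - n^2 - 10*n - 8) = (n - 5)*(n + 2)*(n + 4)*(n^2 - 3*n - 4) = (n - 5)*(n - 4)*(n + 2)*(n + 4)*(n + 1)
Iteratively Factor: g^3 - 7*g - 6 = (g + 2)*(g^2 - 2*g - 3) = (g - 3)*(g + 2)*(g + 1)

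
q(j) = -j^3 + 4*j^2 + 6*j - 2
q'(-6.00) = -150.00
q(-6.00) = 322.00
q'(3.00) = 3.00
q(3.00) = 25.00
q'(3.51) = -2.88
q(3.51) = 25.10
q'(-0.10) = 5.17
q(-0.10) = -2.56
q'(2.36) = 8.17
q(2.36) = 21.29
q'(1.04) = 11.08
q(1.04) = 7.44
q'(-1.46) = -12.07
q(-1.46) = 0.88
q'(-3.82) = -68.34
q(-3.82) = 89.19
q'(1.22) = 11.29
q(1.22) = 9.46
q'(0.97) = 10.94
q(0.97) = 6.67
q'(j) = -3*j^2 + 8*j + 6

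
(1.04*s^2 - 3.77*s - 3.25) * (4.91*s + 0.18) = 5.1064*s^3 - 18.3235*s^2 - 16.6361*s - 0.585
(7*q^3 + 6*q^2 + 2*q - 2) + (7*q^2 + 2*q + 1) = 7*q^3 + 13*q^2 + 4*q - 1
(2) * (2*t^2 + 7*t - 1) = 4*t^2 + 14*t - 2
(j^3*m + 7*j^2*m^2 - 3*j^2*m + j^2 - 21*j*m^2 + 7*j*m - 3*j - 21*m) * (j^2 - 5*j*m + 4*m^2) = j^5*m + 2*j^4*m^2 - 3*j^4*m + j^4 - 31*j^3*m^3 - 6*j^3*m^2 + 2*j^3*m - 3*j^3 + 28*j^2*m^4 + 93*j^2*m^3 - 31*j^2*m^2 - 6*j^2*m - 84*j*m^4 + 28*j*m^3 + 93*j*m^2 - 84*m^3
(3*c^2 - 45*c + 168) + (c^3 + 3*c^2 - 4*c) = c^3 + 6*c^2 - 49*c + 168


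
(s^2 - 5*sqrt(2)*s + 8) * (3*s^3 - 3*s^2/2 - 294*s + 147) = 3*s^5 - 15*sqrt(2)*s^4 - 3*s^4/2 - 270*s^3 + 15*sqrt(2)*s^3/2 + 135*s^2 + 1470*sqrt(2)*s^2 - 2352*s - 735*sqrt(2)*s + 1176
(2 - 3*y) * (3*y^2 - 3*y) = -9*y^3 + 15*y^2 - 6*y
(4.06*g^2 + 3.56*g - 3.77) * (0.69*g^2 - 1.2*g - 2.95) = 2.8014*g^4 - 2.4156*g^3 - 18.8503*g^2 - 5.978*g + 11.1215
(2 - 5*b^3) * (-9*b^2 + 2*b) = 45*b^5 - 10*b^4 - 18*b^2 + 4*b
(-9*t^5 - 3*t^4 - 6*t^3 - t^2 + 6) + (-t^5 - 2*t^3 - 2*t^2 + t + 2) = -10*t^5 - 3*t^4 - 8*t^3 - 3*t^2 + t + 8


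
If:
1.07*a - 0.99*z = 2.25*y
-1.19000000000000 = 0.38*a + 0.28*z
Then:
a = -0.736842105263158*z - 3.13157894736842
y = -0.790409356725146*z - 1.48923976608187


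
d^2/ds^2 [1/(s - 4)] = 2/(s - 4)^3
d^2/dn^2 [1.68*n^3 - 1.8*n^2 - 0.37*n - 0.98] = 10.08*n - 3.6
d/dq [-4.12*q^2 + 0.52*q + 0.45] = 0.52 - 8.24*q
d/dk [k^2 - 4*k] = 2*k - 4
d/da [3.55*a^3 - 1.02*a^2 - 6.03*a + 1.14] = 10.65*a^2 - 2.04*a - 6.03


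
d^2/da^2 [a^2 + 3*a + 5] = 2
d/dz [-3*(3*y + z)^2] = -18*y - 6*z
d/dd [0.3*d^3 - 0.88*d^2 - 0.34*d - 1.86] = 0.9*d^2 - 1.76*d - 0.34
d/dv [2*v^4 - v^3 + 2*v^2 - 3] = v*(8*v^2 - 3*v + 4)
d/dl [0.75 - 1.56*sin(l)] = -1.56*cos(l)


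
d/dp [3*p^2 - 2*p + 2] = 6*p - 2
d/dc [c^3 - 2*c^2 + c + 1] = 3*c^2 - 4*c + 1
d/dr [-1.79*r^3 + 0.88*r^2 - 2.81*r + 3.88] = -5.37*r^2 + 1.76*r - 2.81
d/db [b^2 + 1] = 2*b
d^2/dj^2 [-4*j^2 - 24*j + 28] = -8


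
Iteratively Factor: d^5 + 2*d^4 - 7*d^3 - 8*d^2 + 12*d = (d - 1)*(d^4 + 3*d^3 - 4*d^2 - 12*d) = d*(d - 1)*(d^3 + 3*d^2 - 4*d - 12) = d*(d - 1)*(d + 3)*(d^2 - 4) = d*(d - 2)*(d - 1)*(d + 3)*(d + 2)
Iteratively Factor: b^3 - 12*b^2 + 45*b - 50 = (b - 5)*(b^2 - 7*b + 10) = (b - 5)^2*(b - 2)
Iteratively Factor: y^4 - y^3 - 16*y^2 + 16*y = (y - 4)*(y^3 + 3*y^2 - 4*y) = (y - 4)*(y + 4)*(y^2 - y) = (y - 4)*(y - 1)*(y + 4)*(y)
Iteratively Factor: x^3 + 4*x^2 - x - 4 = (x + 1)*(x^2 + 3*x - 4) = (x - 1)*(x + 1)*(x + 4)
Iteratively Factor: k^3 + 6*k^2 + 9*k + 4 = (k + 1)*(k^2 + 5*k + 4) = (k + 1)*(k + 4)*(k + 1)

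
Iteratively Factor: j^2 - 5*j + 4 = (j - 1)*(j - 4)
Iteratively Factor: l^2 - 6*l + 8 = (l - 2)*(l - 4)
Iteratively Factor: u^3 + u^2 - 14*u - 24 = (u + 3)*(u^2 - 2*u - 8) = (u - 4)*(u + 3)*(u + 2)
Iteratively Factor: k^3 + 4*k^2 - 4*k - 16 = (k + 2)*(k^2 + 2*k - 8) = (k - 2)*(k + 2)*(k + 4)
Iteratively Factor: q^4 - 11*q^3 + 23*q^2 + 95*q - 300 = (q - 5)*(q^3 - 6*q^2 - 7*q + 60) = (q - 5)*(q + 3)*(q^2 - 9*q + 20) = (q - 5)^2*(q + 3)*(q - 4)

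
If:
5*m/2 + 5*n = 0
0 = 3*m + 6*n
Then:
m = -2*n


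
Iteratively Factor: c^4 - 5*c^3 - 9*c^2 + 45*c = (c)*(c^3 - 5*c^2 - 9*c + 45) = c*(c - 3)*(c^2 - 2*c - 15) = c*(c - 5)*(c - 3)*(c + 3)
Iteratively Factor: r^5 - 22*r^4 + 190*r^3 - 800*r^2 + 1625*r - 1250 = (r - 5)*(r^4 - 17*r^3 + 105*r^2 - 275*r + 250) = (r - 5)^2*(r^3 - 12*r^2 + 45*r - 50) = (r - 5)^2*(r - 2)*(r^2 - 10*r + 25) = (r - 5)^3*(r - 2)*(r - 5)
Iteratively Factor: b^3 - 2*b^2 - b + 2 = (b - 2)*(b^2 - 1) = (b - 2)*(b + 1)*(b - 1)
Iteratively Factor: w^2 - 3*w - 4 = (w - 4)*(w + 1)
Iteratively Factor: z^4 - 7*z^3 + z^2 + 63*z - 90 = (z + 3)*(z^3 - 10*z^2 + 31*z - 30) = (z - 2)*(z + 3)*(z^2 - 8*z + 15) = (z - 3)*(z - 2)*(z + 3)*(z - 5)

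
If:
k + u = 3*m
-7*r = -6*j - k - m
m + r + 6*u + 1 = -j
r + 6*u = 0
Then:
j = 2 - 41*u/2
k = 121*u/2 - 9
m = 41*u/2 - 3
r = -6*u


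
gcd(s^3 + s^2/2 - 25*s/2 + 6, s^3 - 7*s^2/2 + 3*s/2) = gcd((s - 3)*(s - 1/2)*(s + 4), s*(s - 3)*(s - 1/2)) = s^2 - 7*s/2 + 3/2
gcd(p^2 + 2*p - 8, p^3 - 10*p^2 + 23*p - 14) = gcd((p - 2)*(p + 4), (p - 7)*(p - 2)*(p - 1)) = p - 2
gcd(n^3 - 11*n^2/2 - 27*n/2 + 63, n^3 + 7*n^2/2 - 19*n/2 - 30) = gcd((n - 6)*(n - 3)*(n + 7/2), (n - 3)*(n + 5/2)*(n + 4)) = n - 3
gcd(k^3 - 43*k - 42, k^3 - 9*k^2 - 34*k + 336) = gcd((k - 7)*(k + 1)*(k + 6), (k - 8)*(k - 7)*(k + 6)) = k^2 - k - 42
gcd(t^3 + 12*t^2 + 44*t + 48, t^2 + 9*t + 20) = t + 4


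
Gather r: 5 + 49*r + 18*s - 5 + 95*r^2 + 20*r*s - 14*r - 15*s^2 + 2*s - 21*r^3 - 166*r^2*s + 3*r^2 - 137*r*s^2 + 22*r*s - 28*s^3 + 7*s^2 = -21*r^3 + r^2*(98 - 166*s) + r*(-137*s^2 + 42*s + 35) - 28*s^3 - 8*s^2 + 20*s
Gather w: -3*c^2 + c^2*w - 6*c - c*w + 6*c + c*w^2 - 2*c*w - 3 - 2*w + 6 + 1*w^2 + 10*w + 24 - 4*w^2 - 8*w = -3*c^2 + w^2*(c - 3) + w*(c^2 - 3*c) + 27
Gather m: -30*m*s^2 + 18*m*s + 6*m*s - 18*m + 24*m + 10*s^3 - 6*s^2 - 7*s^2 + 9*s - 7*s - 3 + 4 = m*(-30*s^2 + 24*s + 6) + 10*s^3 - 13*s^2 + 2*s + 1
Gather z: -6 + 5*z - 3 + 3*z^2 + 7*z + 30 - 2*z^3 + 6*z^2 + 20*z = -2*z^3 + 9*z^2 + 32*z + 21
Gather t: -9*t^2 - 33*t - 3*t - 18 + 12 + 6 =-9*t^2 - 36*t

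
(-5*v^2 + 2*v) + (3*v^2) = -2*v^2 + 2*v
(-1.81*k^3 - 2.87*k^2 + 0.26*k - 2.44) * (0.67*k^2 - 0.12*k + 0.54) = -1.2127*k^5 - 1.7057*k^4 - 0.4588*k^3 - 3.2158*k^2 + 0.4332*k - 1.3176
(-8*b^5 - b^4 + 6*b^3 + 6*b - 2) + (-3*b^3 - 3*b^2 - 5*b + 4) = -8*b^5 - b^4 + 3*b^3 - 3*b^2 + b + 2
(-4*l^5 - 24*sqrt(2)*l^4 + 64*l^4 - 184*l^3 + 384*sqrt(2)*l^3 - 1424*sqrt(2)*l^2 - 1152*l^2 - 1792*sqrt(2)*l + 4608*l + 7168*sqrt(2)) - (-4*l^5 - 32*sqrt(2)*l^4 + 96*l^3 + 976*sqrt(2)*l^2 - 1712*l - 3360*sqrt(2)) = 8*sqrt(2)*l^4 + 64*l^4 - 280*l^3 + 384*sqrt(2)*l^3 - 2400*sqrt(2)*l^2 - 1152*l^2 - 1792*sqrt(2)*l + 6320*l + 10528*sqrt(2)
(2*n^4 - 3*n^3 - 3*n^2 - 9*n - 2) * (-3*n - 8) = -6*n^5 - 7*n^4 + 33*n^3 + 51*n^2 + 78*n + 16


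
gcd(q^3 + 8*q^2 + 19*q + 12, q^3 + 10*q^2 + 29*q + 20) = q^2 + 5*q + 4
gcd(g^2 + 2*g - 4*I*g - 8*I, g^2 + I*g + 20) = g - 4*I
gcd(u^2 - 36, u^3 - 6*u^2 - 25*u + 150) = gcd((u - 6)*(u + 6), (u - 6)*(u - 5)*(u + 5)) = u - 6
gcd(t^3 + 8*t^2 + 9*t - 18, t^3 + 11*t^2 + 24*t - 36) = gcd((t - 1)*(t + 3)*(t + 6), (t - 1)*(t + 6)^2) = t^2 + 5*t - 6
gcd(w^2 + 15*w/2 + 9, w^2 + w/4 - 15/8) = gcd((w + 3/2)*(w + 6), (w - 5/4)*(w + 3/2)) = w + 3/2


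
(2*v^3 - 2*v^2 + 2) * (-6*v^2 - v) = -12*v^5 + 10*v^4 + 2*v^3 - 12*v^2 - 2*v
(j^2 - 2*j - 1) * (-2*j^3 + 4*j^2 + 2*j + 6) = -2*j^5 + 8*j^4 - 4*j^3 - 2*j^2 - 14*j - 6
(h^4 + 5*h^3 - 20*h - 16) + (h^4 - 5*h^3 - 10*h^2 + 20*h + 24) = 2*h^4 - 10*h^2 + 8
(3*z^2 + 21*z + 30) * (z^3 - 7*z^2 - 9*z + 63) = 3*z^5 - 144*z^3 - 210*z^2 + 1053*z + 1890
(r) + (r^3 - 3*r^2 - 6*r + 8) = r^3 - 3*r^2 - 5*r + 8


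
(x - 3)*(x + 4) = x^2 + x - 12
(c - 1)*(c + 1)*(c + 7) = c^3 + 7*c^2 - c - 7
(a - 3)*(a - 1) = a^2 - 4*a + 3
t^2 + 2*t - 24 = (t - 4)*(t + 6)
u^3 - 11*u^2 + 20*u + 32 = (u - 8)*(u - 4)*(u + 1)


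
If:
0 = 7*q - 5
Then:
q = 5/7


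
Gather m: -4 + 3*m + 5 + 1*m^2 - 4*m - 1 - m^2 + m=0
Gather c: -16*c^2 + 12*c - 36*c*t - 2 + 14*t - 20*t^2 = -16*c^2 + c*(12 - 36*t) - 20*t^2 + 14*t - 2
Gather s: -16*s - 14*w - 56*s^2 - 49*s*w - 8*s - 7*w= -56*s^2 + s*(-49*w - 24) - 21*w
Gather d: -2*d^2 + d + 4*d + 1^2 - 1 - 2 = -2*d^2 + 5*d - 2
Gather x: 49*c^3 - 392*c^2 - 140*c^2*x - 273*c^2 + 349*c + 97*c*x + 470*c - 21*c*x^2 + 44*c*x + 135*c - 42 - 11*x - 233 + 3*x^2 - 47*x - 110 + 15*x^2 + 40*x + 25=49*c^3 - 665*c^2 + 954*c + x^2*(18 - 21*c) + x*(-140*c^2 + 141*c - 18) - 360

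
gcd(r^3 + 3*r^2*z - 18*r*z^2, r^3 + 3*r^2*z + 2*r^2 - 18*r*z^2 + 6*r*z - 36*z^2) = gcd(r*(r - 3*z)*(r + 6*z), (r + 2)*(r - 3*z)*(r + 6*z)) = -r^2 - 3*r*z + 18*z^2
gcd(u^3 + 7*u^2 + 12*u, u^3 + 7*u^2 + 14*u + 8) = u + 4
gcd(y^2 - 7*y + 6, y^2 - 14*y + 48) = y - 6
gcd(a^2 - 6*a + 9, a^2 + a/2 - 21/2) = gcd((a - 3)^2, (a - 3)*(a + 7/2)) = a - 3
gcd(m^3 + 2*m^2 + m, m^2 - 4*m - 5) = m + 1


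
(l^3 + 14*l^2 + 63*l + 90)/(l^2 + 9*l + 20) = (l^2 + 9*l + 18)/(l + 4)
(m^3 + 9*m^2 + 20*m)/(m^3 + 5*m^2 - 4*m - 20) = m*(m + 4)/(m^2 - 4)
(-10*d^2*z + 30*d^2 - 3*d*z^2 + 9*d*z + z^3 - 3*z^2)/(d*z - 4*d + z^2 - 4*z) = (-10*d^2*z + 30*d^2 - 3*d*z^2 + 9*d*z + z^3 - 3*z^2)/(d*z - 4*d + z^2 - 4*z)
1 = 1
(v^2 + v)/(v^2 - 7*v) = (v + 1)/(v - 7)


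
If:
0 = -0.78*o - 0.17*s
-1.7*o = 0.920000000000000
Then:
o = -0.54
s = 2.48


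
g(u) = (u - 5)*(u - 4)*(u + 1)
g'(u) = (u - 5)*(u - 4) + (u - 5)*(u + 1) + (u - 4)*(u + 1)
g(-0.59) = 10.52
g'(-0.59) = 21.48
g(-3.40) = -149.18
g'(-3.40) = 100.08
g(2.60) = 12.10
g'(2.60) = -10.32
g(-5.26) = -404.73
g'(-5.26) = 178.16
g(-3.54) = -163.55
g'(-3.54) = 105.23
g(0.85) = 24.18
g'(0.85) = -0.43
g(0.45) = 23.42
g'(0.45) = 4.41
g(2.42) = 13.94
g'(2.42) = -10.15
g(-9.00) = -1456.00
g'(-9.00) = 398.00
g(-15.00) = -5320.00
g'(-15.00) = 926.00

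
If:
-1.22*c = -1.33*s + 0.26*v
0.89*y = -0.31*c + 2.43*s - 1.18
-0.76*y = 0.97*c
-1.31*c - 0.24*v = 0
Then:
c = 2.55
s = -0.38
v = -13.94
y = -3.26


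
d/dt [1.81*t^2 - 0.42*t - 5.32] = 3.62*t - 0.42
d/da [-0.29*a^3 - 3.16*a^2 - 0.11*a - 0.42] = -0.87*a^2 - 6.32*a - 0.11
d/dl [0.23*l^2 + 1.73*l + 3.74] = 0.46*l + 1.73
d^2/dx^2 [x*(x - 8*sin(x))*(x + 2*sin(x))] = 6*x^2*sin(x) - 24*x*cos(x) - 32*x*cos(2*x) + 6*x - 12*sin(x) - 32*sin(2*x)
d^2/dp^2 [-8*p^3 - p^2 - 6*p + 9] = -48*p - 2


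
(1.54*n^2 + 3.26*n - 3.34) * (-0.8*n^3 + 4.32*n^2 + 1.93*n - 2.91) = -1.232*n^5 + 4.0448*n^4 + 19.7274*n^3 - 12.6184*n^2 - 15.9328*n + 9.7194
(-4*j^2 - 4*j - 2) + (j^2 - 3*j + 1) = -3*j^2 - 7*j - 1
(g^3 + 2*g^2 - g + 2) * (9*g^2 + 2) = 9*g^5 + 18*g^4 - 7*g^3 + 22*g^2 - 2*g + 4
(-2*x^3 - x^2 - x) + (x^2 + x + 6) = 6 - 2*x^3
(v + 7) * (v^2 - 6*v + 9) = v^3 + v^2 - 33*v + 63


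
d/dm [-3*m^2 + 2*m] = 2 - 6*m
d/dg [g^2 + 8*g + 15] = 2*g + 8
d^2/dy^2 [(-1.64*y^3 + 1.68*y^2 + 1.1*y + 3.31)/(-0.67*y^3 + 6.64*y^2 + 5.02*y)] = (8.88178419700125e-16*y^7 + 13.08376*y^6 + 30.1331159999997*y^5 - 22.3713*y^4 + 325.867368*y^3 - 808.822332*y^2 - 661.989408*y - 166.826648)/(y^3*(0.300763*y^6 - 8.942088*y^5 + 81.859662*y^4 - 158.757088*y^3 - 613.336572*y^2 - 501.991968*y - 126.506008))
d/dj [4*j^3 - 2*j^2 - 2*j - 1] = 12*j^2 - 4*j - 2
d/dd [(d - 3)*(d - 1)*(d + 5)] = 3*d^2 + 2*d - 17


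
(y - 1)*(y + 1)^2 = y^3 + y^2 - y - 1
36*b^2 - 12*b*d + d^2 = (-6*b + d)^2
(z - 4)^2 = z^2 - 8*z + 16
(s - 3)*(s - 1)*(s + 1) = s^3 - 3*s^2 - s + 3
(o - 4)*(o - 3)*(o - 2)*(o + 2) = o^4 - 7*o^3 + 8*o^2 + 28*o - 48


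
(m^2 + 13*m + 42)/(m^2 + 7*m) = (m + 6)/m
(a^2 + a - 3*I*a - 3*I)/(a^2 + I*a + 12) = (a + 1)/(a + 4*I)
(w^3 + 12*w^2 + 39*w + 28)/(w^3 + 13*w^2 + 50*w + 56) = (w + 1)/(w + 2)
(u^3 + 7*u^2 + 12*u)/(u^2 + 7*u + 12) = u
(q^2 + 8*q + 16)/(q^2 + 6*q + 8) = (q + 4)/(q + 2)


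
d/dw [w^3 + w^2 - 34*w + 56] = 3*w^2 + 2*w - 34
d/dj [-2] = 0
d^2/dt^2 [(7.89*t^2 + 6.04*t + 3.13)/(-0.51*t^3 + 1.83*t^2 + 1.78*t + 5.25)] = (-4.104378*t^6 - 9.42602400000001*t^5 - 18.921816*t^4 - 249.03615*t^3 + 214.909992*t^2 + 236.718378*t - 281.739884)/(0.132651*t^9 - 1.427949*t^8 + 3.734883*t^7 - 0.257418*t^6 + 16.363476*t^5 - 41.543991*t^4 - 66.077227*t^3 - 201.220425*t^2 - 147.18375*t - 144.703125)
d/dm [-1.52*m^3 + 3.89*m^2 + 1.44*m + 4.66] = -4.56*m^2 + 7.78*m + 1.44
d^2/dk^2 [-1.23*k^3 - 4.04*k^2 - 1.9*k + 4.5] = -7.38*k - 8.08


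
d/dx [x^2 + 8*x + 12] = 2*x + 8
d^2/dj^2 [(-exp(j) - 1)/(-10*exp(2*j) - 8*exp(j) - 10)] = (25*exp(4*j) + 80*exp(3*j) - 90*exp(2*j) - 104*exp(j) + 5)*exp(j)/(2*(125*exp(6*j) + 300*exp(5*j) + 615*exp(4*j) + 664*exp(3*j) + 615*exp(2*j) + 300*exp(j) + 125))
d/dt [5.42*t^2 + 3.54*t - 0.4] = 10.84*t + 3.54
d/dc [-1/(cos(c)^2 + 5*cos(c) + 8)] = -(2*cos(c) + 5)*sin(c)/(cos(c)^2 + 5*cos(c) + 8)^2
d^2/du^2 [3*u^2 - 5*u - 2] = 6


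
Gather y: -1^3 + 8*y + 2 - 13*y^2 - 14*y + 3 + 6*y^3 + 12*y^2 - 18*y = 6*y^3 - y^2 - 24*y + 4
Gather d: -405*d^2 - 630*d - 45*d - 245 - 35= -405*d^2 - 675*d - 280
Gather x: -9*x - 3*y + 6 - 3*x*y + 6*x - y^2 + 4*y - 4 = x*(-3*y - 3) - y^2 + y + 2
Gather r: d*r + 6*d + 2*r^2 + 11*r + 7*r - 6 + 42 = 6*d + 2*r^2 + r*(d + 18) + 36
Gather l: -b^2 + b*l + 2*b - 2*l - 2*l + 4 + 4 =-b^2 + 2*b + l*(b - 4) + 8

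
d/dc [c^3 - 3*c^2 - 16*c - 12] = 3*c^2 - 6*c - 16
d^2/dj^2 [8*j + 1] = 0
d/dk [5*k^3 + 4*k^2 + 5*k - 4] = 15*k^2 + 8*k + 5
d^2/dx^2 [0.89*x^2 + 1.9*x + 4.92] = 1.78000000000000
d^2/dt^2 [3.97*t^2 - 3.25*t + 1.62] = 7.94000000000000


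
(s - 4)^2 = s^2 - 8*s + 16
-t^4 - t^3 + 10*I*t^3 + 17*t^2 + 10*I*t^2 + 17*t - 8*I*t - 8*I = (t - 8*I)*(t - I)*(I*t + 1)*(I*t + I)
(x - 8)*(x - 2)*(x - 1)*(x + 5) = x^4 - 6*x^3 - 29*x^2 + 114*x - 80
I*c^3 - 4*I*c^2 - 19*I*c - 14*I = (c - 7)*(c + 2)*(I*c + I)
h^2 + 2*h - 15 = (h - 3)*(h + 5)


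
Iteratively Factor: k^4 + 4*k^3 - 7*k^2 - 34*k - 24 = (k + 4)*(k^3 - 7*k - 6) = (k + 1)*(k + 4)*(k^2 - k - 6) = (k - 3)*(k + 1)*(k + 4)*(k + 2)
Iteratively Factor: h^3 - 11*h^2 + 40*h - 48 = (h - 4)*(h^2 - 7*h + 12) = (h - 4)^2*(h - 3)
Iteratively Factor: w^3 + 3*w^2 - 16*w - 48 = (w + 3)*(w^2 - 16) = (w - 4)*(w + 3)*(w + 4)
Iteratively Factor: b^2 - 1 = (b - 1)*(b + 1)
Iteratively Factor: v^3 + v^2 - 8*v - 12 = (v - 3)*(v^2 + 4*v + 4) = (v - 3)*(v + 2)*(v + 2)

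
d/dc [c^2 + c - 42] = 2*c + 1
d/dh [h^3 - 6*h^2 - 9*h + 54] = 3*h^2 - 12*h - 9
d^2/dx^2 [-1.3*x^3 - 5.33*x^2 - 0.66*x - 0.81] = -7.8*x - 10.66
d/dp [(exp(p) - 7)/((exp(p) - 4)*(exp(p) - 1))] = (-exp(2*p) + 14*exp(p) - 31)*exp(p)/(exp(4*p) - 10*exp(3*p) + 33*exp(2*p) - 40*exp(p) + 16)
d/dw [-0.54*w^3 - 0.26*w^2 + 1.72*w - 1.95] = -1.62*w^2 - 0.52*w + 1.72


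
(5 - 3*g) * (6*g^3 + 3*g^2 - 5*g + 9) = -18*g^4 + 21*g^3 + 30*g^2 - 52*g + 45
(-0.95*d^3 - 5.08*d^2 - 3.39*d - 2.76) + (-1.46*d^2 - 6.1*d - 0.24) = -0.95*d^3 - 6.54*d^2 - 9.49*d - 3.0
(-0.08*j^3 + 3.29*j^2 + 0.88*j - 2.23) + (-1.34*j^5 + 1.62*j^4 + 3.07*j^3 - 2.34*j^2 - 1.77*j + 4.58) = -1.34*j^5 + 1.62*j^4 + 2.99*j^3 + 0.95*j^2 - 0.89*j + 2.35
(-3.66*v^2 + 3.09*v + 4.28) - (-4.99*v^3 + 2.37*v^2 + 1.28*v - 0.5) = 4.99*v^3 - 6.03*v^2 + 1.81*v + 4.78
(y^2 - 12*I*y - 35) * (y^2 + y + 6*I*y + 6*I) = y^4 + y^3 - 6*I*y^3 + 37*y^2 - 6*I*y^2 + 37*y - 210*I*y - 210*I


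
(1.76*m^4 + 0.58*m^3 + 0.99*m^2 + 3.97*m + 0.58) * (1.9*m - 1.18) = 3.344*m^5 - 0.9748*m^4 + 1.1966*m^3 + 6.3748*m^2 - 3.5826*m - 0.6844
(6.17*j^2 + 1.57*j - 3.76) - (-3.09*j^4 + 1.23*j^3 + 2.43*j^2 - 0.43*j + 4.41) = 3.09*j^4 - 1.23*j^3 + 3.74*j^2 + 2.0*j - 8.17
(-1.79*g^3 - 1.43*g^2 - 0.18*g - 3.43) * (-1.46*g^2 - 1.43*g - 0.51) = 2.6134*g^5 + 4.6475*g^4 + 3.2206*g^3 + 5.9945*g^2 + 4.9967*g + 1.7493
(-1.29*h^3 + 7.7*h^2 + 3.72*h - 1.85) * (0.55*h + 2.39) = -0.7095*h^4 + 1.1519*h^3 + 20.449*h^2 + 7.8733*h - 4.4215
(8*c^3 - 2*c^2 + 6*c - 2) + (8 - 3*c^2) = 8*c^3 - 5*c^2 + 6*c + 6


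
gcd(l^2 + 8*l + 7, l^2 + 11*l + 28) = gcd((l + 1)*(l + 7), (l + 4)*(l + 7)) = l + 7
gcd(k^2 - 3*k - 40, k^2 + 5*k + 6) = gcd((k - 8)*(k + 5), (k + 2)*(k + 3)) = 1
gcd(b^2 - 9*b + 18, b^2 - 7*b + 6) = b - 6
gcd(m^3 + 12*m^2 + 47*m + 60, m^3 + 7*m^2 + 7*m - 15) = m^2 + 8*m + 15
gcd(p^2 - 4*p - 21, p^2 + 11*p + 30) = 1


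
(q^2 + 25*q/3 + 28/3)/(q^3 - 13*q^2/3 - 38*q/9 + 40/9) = 3*(q + 7)/(3*q^2 - 17*q + 10)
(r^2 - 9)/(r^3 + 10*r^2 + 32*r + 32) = (r^2 - 9)/(r^3 + 10*r^2 + 32*r + 32)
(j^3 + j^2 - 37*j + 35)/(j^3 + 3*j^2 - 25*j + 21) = (j - 5)/(j - 3)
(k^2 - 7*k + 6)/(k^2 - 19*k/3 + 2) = 3*(k - 1)/(3*k - 1)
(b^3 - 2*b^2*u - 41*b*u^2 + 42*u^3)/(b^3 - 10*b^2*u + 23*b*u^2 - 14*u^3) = (-b - 6*u)/(-b + 2*u)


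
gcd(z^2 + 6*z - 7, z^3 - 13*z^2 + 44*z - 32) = z - 1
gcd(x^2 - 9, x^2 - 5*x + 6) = x - 3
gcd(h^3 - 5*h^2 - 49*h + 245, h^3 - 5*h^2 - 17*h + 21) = h - 7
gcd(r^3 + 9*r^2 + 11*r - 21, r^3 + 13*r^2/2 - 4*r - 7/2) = r^2 + 6*r - 7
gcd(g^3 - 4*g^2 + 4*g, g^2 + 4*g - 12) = g - 2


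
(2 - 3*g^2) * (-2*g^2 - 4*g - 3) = 6*g^4 + 12*g^3 + 5*g^2 - 8*g - 6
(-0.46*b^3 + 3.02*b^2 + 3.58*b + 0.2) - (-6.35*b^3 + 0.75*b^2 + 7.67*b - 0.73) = 5.89*b^3 + 2.27*b^2 - 4.09*b + 0.93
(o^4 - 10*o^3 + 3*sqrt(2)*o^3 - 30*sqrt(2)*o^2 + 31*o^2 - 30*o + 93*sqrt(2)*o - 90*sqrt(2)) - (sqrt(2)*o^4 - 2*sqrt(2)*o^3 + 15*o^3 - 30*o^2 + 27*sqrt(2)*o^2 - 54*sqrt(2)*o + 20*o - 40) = -sqrt(2)*o^4 + o^4 - 25*o^3 + 5*sqrt(2)*o^3 - 57*sqrt(2)*o^2 + 61*o^2 - 50*o + 147*sqrt(2)*o - 90*sqrt(2) + 40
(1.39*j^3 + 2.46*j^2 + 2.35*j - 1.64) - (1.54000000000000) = 1.39*j^3 + 2.46*j^2 + 2.35*j - 3.18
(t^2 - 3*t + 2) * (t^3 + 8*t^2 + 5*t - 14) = t^5 + 5*t^4 - 17*t^3 - 13*t^2 + 52*t - 28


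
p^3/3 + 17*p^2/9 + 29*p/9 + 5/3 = (p/3 + 1/3)*(p + 5/3)*(p + 3)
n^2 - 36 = (n - 6)*(n + 6)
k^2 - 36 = (k - 6)*(k + 6)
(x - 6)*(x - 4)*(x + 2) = x^3 - 8*x^2 + 4*x + 48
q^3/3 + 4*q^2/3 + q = q*(q/3 + 1)*(q + 1)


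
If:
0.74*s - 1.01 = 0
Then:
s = 1.36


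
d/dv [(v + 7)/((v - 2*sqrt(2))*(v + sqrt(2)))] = (-v^2 - 14*v - 4 + 7*sqrt(2))/(v^4 - 2*sqrt(2)*v^3 - 6*v^2 + 8*sqrt(2)*v + 16)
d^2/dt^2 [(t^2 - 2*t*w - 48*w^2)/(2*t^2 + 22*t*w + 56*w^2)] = w*(-13*t^3 - 228*t^2*w - 1416*t*w^2 - 3064*w^3)/(t^6 + 33*t^5*w + 447*t^4*w^2 + 3179*t^3*w^3 + 12516*t^2*w^4 + 25872*t*w^5 + 21952*w^6)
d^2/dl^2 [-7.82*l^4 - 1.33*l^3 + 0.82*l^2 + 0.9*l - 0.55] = -93.84*l^2 - 7.98*l + 1.64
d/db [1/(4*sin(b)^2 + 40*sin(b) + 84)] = -(sin(b) + 5)*cos(b)/(2*(sin(b)^2 + 10*sin(b) + 21)^2)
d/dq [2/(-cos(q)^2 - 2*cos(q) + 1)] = -4*(cos(q) + 1)*sin(q)/(sin(q)^2 - 2*cos(q))^2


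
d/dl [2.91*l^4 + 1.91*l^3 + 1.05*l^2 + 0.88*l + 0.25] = 11.64*l^3 + 5.73*l^2 + 2.1*l + 0.88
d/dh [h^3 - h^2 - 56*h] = 3*h^2 - 2*h - 56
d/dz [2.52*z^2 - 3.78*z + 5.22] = 5.04*z - 3.78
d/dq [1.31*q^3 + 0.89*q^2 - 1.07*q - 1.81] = 3.93*q^2 + 1.78*q - 1.07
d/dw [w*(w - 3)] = 2*w - 3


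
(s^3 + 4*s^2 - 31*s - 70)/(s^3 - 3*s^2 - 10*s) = (s + 7)/s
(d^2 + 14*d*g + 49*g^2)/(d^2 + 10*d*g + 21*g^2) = (d + 7*g)/(d + 3*g)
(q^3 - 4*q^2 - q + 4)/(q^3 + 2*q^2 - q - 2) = (q - 4)/(q + 2)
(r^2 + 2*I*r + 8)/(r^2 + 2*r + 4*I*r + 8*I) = (r - 2*I)/(r + 2)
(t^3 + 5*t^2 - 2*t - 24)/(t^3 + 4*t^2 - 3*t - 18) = (t + 4)/(t + 3)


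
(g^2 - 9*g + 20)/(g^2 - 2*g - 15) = (g - 4)/(g + 3)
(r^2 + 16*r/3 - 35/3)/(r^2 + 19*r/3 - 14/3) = (3*r - 5)/(3*r - 2)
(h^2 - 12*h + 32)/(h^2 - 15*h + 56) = (h - 4)/(h - 7)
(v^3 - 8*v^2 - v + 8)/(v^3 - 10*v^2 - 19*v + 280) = (v^2 - 1)/(v^2 - 2*v - 35)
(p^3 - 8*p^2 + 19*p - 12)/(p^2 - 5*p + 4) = p - 3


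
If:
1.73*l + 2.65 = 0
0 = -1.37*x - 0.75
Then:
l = -1.53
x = -0.55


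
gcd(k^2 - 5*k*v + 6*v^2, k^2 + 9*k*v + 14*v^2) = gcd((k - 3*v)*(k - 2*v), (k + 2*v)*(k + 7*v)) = 1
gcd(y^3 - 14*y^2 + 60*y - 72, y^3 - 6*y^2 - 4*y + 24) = y^2 - 8*y + 12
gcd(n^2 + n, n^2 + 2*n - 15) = 1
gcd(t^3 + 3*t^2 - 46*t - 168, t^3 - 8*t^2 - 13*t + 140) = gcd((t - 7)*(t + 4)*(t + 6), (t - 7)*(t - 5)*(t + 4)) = t^2 - 3*t - 28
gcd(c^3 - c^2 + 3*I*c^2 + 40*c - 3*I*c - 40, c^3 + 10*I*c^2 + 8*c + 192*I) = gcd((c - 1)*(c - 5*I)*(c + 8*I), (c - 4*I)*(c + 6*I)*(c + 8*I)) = c + 8*I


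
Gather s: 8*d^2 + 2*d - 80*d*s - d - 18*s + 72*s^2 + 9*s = 8*d^2 + d + 72*s^2 + s*(-80*d - 9)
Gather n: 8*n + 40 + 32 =8*n + 72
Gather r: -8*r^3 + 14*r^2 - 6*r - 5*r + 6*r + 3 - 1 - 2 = -8*r^3 + 14*r^2 - 5*r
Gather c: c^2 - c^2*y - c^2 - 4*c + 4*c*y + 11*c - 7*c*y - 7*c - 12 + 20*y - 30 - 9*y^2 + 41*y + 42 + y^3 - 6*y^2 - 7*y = -c^2*y - 3*c*y + y^3 - 15*y^2 + 54*y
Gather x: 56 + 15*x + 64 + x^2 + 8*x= x^2 + 23*x + 120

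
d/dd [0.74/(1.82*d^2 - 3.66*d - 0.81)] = (2.7084 - 2.6936*d)/(-1.82*d^2 + 3.66*d + 0.81)^2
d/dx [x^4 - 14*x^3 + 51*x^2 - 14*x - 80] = 4*x^3 - 42*x^2 + 102*x - 14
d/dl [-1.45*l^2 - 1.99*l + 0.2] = -2.9*l - 1.99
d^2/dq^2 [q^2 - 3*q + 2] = 2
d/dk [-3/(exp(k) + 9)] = 3*exp(k)/(exp(k) + 9)^2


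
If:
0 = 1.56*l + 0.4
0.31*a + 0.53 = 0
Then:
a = -1.71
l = -0.26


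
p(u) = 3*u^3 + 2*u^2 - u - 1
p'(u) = 9*u^2 + 4*u - 1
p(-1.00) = -1.00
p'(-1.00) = 4.00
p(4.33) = 275.72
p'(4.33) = 185.06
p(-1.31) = -3.00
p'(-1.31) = 9.20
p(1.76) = 19.79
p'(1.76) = 33.92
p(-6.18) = -626.52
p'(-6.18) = 318.01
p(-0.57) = -0.34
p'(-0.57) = -0.36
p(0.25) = -1.08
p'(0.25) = 0.56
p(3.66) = 169.21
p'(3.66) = 134.20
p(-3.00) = -61.00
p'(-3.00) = 68.00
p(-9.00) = -2017.00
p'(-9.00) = 692.00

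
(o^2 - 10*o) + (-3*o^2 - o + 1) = -2*o^2 - 11*o + 1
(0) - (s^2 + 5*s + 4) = -s^2 - 5*s - 4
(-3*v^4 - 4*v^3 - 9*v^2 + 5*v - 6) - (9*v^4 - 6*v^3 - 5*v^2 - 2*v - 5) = -12*v^4 + 2*v^3 - 4*v^2 + 7*v - 1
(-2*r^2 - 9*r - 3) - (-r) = -2*r^2 - 8*r - 3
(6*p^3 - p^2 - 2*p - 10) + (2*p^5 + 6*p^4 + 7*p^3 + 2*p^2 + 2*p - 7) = 2*p^5 + 6*p^4 + 13*p^3 + p^2 - 17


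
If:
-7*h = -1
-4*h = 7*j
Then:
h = 1/7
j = -4/49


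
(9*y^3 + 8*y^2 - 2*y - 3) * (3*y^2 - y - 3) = 27*y^5 + 15*y^4 - 41*y^3 - 31*y^2 + 9*y + 9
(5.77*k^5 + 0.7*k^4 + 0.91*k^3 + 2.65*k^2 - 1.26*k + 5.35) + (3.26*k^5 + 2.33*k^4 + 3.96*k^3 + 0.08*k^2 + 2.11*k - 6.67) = 9.03*k^5 + 3.03*k^4 + 4.87*k^3 + 2.73*k^2 + 0.85*k - 1.32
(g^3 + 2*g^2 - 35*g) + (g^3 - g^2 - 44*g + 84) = 2*g^3 + g^2 - 79*g + 84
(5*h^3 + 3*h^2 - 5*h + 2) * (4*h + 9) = 20*h^4 + 57*h^3 + 7*h^2 - 37*h + 18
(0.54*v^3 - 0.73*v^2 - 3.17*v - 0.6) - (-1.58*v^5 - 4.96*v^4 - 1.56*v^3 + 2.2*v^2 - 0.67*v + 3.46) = 1.58*v^5 + 4.96*v^4 + 2.1*v^3 - 2.93*v^2 - 2.5*v - 4.06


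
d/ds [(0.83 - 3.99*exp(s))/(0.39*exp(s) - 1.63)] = 6.18*exp(s)/(0.39*exp(s) - 1.63)^2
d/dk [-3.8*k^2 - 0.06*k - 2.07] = -7.6*k - 0.06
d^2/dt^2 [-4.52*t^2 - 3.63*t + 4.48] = -9.04000000000000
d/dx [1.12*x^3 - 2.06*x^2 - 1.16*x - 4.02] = 3.36*x^2 - 4.12*x - 1.16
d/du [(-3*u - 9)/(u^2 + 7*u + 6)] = 3*(u^2 + 6*u + 15)/(u^4 + 14*u^3 + 61*u^2 + 84*u + 36)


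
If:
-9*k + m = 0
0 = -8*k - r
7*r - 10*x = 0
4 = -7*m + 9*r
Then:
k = -4/135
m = -4/15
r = 32/135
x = 112/675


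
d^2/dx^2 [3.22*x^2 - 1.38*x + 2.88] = 6.44000000000000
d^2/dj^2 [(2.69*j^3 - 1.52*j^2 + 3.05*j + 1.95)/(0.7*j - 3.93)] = (2.6362*j^3 - 44.40114*j^2 + 249.280686*j - 28.260396)/(0.343*j^3 - 5.7771*j^2 + 32.43429*j - 60.698457)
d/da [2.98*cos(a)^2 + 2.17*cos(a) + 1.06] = -(5.96*cos(a) + 2.17)*sin(a)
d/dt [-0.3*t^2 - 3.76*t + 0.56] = -0.6*t - 3.76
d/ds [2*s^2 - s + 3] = 4*s - 1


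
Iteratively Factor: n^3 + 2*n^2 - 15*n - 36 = (n + 3)*(n^2 - n - 12) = (n + 3)^2*(n - 4)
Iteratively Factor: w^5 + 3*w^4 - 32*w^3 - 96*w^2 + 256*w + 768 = (w + 4)*(w^4 - w^3 - 28*w^2 + 16*w + 192) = (w - 4)*(w + 4)*(w^3 + 3*w^2 - 16*w - 48) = (w - 4)^2*(w + 4)*(w^2 + 7*w + 12) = (w - 4)^2*(w + 3)*(w + 4)*(w + 4)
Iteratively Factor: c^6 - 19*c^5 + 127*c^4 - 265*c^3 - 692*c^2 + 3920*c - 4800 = (c - 5)*(c^5 - 14*c^4 + 57*c^3 + 20*c^2 - 592*c + 960) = (c - 5)*(c + 3)*(c^4 - 17*c^3 + 108*c^2 - 304*c + 320) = (c - 5)*(c - 4)*(c + 3)*(c^3 - 13*c^2 + 56*c - 80) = (c - 5)*(c - 4)^2*(c + 3)*(c^2 - 9*c + 20) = (c - 5)^2*(c - 4)^2*(c + 3)*(c - 4)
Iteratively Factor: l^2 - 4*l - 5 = (l + 1)*(l - 5)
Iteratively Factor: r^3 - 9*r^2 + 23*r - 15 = (r - 3)*(r^2 - 6*r + 5) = (r - 5)*(r - 3)*(r - 1)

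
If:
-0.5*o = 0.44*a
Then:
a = -1.13636363636364*o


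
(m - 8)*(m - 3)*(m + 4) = m^3 - 7*m^2 - 20*m + 96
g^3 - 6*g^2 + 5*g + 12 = (g - 4)*(g - 3)*(g + 1)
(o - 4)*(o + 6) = o^2 + 2*o - 24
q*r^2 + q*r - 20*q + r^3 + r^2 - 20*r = (q + r)*(r - 4)*(r + 5)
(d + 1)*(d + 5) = d^2 + 6*d + 5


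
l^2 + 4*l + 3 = (l + 1)*(l + 3)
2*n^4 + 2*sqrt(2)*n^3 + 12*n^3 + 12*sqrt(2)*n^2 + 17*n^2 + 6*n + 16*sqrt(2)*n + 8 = (n + 2)*(n + 4)*(sqrt(2)*n + 1)^2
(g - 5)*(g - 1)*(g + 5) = g^3 - g^2 - 25*g + 25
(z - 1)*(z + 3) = z^2 + 2*z - 3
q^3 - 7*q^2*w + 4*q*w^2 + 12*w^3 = (q - 6*w)*(q - 2*w)*(q + w)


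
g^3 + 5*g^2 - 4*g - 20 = (g - 2)*(g + 2)*(g + 5)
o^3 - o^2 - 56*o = o*(o - 8)*(o + 7)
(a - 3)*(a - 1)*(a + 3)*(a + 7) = a^4 + 6*a^3 - 16*a^2 - 54*a + 63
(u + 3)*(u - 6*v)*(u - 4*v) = u^3 - 10*u^2*v + 3*u^2 + 24*u*v^2 - 30*u*v + 72*v^2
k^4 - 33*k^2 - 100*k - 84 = (k - 7)*(k + 2)^2*(k + 3)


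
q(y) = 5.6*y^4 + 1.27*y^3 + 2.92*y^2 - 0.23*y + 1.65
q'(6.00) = 5010.37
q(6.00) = 7637.31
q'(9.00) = 16690.54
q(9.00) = 37903.53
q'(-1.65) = -100.12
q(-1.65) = 45.78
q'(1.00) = 31.82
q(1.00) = 11.21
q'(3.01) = 662.74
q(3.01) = 521.73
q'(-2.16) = -220.81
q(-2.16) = 124.87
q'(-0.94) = -20.96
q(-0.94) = 7.76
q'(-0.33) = -2.55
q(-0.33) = 2.06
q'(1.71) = 132.90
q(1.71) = 64.03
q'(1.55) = 101.39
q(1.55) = 45.36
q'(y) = 22.4*y^3 + 3.81*y^2 + 5.84*y - 0.23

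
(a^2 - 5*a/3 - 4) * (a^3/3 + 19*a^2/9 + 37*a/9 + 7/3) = a^5/3 + 14*a^4/9 - 20*a^3/27 - 350*a^2/27 - 61*a/3 - 28/3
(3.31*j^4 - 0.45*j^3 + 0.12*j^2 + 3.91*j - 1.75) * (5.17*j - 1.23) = 17.1127*j^5 - 6.3978*j^4 + 1.1739*j^3 + 20.0671*j^2 - 13.8568*j + 2.1525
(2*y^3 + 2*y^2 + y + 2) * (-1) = -2*y^3 - 2*y^2 - y - 2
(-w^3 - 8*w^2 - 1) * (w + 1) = -w^4 - 9*w^3 - 8*w^2 - w - 1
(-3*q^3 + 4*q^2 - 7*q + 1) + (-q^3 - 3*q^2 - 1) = -4*q^3 + q^2 - 7*q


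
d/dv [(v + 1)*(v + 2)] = 2*v + 3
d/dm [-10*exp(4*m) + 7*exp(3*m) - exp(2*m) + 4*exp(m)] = (-40*exp(3*m) + 21*exp(2*m) - 2*exp(m) + 4)*exp(m)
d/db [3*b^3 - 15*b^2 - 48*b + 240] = 9*b^2 - 30*b - 48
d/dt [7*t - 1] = 7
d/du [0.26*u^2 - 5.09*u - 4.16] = 0.52*u - 5.09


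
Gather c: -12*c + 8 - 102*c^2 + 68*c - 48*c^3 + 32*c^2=-48*c^3 - 70*c^2 + 56*c + 8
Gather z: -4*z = -4*z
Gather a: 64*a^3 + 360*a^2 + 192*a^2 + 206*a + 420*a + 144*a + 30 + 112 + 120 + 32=64*a^3 + 552*a^2 + 770*a + 294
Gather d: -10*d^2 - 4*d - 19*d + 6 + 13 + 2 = -10*d^2 - 23*d + 21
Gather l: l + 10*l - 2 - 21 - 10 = 11*l - 33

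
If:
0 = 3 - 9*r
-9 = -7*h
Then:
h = 9/7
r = 1/3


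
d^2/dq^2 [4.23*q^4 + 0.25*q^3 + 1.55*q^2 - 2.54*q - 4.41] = 50.76*q^2 + 1.5*q + 3.1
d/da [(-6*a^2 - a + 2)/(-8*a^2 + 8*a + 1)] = (-56*a^2 + 20*a - 17)/(64*a^4 - 128*a^3 + 48*a^2 + 16*a + 1)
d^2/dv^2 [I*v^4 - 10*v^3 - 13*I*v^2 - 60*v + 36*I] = 12*I*v^2 - 60*v - 26*I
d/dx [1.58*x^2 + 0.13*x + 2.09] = 3.16*x + 0.13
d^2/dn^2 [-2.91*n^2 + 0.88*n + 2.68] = -5.82000000000000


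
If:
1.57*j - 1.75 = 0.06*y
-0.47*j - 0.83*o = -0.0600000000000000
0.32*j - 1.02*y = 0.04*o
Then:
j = 1.13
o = -0.57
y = 0.38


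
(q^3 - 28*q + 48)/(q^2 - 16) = (q^2 + 4*q - 12)/(q + 4)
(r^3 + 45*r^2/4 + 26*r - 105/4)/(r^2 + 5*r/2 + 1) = (4*r^3 + 45*r^2 + 104*r - 105)/(2*(2*r^2 + 5*r + 2))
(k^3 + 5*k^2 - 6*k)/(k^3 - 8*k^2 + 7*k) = (k + 6)/(k - 7)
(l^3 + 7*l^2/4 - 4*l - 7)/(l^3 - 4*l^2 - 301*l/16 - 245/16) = 4*(l^2 - 4)/(4*l^2 - 23*l - 35)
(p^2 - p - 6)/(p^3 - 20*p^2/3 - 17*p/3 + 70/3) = 3*(p - 3)/(3*p^2 - 26*p + 35)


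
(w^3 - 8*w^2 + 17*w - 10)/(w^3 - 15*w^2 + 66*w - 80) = (w - 1)/(w - 8)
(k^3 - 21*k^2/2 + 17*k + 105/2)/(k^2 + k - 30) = (2*k^2 - 11*k - 21)/(2*(k + 6))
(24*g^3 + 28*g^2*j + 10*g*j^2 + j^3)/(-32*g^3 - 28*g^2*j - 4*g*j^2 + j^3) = (-6*g - j)/(8*g - j)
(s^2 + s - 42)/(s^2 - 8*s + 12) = (s + 7)/(s - 2)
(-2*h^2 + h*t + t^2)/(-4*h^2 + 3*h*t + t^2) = (2*h + t)/(4*h + t)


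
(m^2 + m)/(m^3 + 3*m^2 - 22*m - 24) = m/(m^2 + 2*m - 24)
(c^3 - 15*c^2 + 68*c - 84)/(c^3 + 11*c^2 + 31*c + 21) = (c^3 - 15*c^2 + 68*c - 84)/(c^3 + 11*c^2 + 31*c + 21)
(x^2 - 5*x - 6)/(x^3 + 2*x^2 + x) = (x - 6)/(x*(x + 1))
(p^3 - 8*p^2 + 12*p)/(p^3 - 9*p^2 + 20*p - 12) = p/(p - 1)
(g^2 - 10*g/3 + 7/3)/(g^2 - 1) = (g - 7/3)/(g + 1)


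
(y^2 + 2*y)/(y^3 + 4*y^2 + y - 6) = y/(y^2 + 2*y - 3)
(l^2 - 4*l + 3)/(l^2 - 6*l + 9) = (l - 1)/(l - 3)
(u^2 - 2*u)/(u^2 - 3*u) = (u - 2)/(u - 3)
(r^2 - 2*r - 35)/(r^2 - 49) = (r + 5)/(r + 7)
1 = 1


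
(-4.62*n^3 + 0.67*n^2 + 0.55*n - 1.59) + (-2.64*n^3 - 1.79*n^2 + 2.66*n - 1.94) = -7.26*n^3 - 1.12*n^2 + 3.21*n - 3.53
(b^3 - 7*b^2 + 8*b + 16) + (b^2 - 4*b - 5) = b^3 - 6*b^2 + 4*b + 11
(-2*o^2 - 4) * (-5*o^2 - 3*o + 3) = 10*o^4 + 6*o^3 + 14*o^2 + 12*o - 12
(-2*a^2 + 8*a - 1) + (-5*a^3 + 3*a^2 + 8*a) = -5*a^3 + a^2 + 16*a - 1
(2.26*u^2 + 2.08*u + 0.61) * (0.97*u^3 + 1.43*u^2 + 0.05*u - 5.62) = 2.1922*u^5 + 5.2494*u^4 + 3.6791*u^3 - 11.7249*u^2 - 11.6591*u - 3.4282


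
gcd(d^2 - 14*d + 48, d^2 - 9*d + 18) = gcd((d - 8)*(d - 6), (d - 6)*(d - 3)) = d - 6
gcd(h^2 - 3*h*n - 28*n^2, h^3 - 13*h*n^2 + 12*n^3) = h + 4*n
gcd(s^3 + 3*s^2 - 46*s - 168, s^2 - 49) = s - 7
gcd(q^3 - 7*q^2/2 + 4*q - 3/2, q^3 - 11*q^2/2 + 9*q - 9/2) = q^2 - 5*q/2 + 3/2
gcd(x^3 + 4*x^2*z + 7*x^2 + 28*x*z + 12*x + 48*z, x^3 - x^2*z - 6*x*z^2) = 1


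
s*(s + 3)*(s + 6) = s^3 + 9*s^2 + 18*s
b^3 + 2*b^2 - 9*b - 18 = (b - 3)*(b + 2)*(b + 3)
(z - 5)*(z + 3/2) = z^2 - 7*z/2 - 15/2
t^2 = t^2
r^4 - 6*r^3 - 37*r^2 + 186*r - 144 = (r - 8)*(r - 3)*(r - 1)*(r + 6)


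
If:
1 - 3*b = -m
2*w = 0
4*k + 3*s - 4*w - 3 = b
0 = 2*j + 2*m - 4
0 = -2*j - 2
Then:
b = 4/3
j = -1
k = 13/12 - 3*s/4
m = 3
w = 0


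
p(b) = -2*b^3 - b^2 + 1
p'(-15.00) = -1320.00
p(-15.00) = 6526.00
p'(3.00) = -60.00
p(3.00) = -62.00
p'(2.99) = -59.62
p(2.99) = -61.40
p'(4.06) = -107.02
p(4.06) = -149.33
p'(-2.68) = -37.73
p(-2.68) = 32.32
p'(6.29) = -249.96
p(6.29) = -536.28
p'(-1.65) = -13.04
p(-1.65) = 7.26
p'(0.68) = -4.13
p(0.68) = -0.09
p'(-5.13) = -147.64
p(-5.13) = 244.69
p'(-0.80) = -2.24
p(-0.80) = 1.38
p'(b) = -6*b^2 - 2*b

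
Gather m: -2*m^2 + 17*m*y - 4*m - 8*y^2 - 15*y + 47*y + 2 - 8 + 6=-2*m^2 + m*(17*y - 4) - 8*y^2 + 32*y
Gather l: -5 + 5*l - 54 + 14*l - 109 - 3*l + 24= 16*l - 144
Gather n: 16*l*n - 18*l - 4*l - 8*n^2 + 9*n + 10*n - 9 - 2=-22*l - 8*n^2 + n*(16*l + 19) - 11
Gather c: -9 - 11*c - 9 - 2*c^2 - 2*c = -2*c^2 - 13*c - 18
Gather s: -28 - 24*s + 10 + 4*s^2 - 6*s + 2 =4*s^2 - 30*s - 16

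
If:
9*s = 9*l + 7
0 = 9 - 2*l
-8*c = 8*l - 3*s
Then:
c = -121/48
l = 9/2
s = 95/18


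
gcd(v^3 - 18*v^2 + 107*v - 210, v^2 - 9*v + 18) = v - 6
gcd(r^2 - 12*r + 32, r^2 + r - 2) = 1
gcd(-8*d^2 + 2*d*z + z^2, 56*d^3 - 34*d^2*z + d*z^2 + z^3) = -2*d + z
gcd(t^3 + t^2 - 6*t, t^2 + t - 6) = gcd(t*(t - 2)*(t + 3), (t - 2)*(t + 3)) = t^2 + t - 6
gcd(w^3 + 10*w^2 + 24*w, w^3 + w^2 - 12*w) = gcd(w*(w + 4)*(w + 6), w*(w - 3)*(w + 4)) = w^2 + 4*w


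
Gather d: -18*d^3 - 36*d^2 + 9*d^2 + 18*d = -18*d^3 - 27*d^2 + 18*d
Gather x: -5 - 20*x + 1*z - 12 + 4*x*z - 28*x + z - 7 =x*(4*z - 48) + 2*z - 24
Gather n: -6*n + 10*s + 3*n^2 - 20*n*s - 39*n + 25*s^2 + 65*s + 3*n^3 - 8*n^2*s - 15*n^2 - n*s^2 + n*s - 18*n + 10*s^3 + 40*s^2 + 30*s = 3*n^3 + n^2*(-8*s - 12) + n*(-s^2 - 19*s - 63) + 10*s^3 + 65*s^2 + 105*s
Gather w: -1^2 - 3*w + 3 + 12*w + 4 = 9*w + 6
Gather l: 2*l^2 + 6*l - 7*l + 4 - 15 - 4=2*l^2 - l - 15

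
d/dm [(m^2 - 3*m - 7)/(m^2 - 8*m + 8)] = 5*(-m^2 + 6*m - 16)/(m^4 - 16*m^3 + 80*m^2 - 128*m + 64)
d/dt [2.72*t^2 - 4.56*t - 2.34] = 5.44*t - 4.56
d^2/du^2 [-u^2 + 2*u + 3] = -2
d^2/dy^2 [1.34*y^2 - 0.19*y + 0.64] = 2.68000000000000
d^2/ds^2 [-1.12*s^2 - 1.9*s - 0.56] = -2.24000000000000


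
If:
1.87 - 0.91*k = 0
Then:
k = 2.05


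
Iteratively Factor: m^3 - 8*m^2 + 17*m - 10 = (m - 1)*(m^2 - 7*m + 10) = (m - 2)*(m - 1)*(m - 5)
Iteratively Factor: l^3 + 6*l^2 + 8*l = (l + 4)*(l^2 + 2*l) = l*(l + 4)*(l + 2)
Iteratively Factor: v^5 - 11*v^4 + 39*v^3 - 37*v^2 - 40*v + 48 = (v - 4)*(v^4 - 7*v^3 + 11*v^2 + 7*v - 12) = (v - 4)*(v - 1)*(v^3 - 6*v^2 + 5*v + 12) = (v - 4)*(v - 1)*(v + 1)*(v^2 - 7*v + 12) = (v - 4)*(v - 3)*(v - 1)*(v + 1)*(v - 4)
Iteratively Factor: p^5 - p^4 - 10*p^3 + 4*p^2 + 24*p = (p - 2)*(p^4 + p^3 - 8*p^2 - 12*p) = (p - 2)*(p + 2)*(p^3 - p^2 - 6*p) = (p - 2)*(p + 2)^2*(p^2 - 3*p) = (p - 3)*(p - 2)*(p + 2)^2*(p)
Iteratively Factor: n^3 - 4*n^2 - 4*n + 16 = (n - 2)*(n^2 - 2*n - 8) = (n - 2)*(n + 2)*(n - 4)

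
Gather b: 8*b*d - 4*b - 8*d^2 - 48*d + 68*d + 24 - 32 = b*(8*d - 4) - 8*d^2 + 20*d - 8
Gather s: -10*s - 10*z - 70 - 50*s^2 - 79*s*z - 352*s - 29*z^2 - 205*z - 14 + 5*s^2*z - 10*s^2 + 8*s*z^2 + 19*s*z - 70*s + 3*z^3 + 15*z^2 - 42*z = s^2*(5*z - 60) + s*(8*z^2 - 60*z - 432) + 3*z^3 - 14*z^2 - 257*z - 84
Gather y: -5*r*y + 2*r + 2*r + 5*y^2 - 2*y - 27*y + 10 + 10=4*r + 5*y^2 + y*(-5*r - 29) + 20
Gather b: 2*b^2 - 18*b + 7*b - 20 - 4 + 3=2*b^2 - 11*b - 21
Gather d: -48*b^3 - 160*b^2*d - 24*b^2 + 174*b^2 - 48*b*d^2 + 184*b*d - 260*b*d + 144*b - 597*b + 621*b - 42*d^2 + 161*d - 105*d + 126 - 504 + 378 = -48*b^3 + 150*b^2 + 168*b + d^2*(-48*b - 42) + d*(-160*b^2 - 76*b + 56)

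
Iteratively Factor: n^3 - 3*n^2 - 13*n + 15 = (n - 5)*(n^2 + 2*n - 3) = (n - 5)*(n - 1)*(n + 3)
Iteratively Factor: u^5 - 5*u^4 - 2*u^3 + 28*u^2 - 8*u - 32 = (u - 4)*(u^4 - u^3 - 6*u^2 + 4*u + 8) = (u - 4)*(u - 2)*(u^3 + u^2 - 4*u - 4) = (u - 4)*(u - 2)*(u + 1)*(u^2 - 4) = (u - 4)*(u - 2)*(u + 1)*(u + 2)*(u - 2)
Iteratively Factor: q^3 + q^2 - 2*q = (q - 1)*(q^2 + 2*q) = q*(q - 1)*(q + 2)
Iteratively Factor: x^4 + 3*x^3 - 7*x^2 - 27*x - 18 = (x + 1)*(x^3 + 2*x^2 - 9*x - 18) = (x - 3)*(x + 1)*(x^2 + 5*x + 6) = (x - 3)*(x + 1)*(x + 2)*(x + 3)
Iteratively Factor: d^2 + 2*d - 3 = (d - 1)*(d + 3)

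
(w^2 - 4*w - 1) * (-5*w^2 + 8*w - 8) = -5*w^4 + 28*w^3 - 35*w^2 + 24*w + 8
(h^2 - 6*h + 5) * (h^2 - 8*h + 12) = h^4 - 14*h^3 + 65*h^2 - 112*h + 60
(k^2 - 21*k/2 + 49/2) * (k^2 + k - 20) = k^4 - 19*k^3/2 - 6*k^2 + 469*k/2 - 490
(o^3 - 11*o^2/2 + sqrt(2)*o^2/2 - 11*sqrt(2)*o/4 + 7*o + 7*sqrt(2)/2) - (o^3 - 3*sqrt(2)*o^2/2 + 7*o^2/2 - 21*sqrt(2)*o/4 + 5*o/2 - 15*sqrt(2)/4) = -9*o^2 + 2*sqrt(2)*o^2 + 5*sqrt(2)*o/2 + 9*o/2 + 29*sqrt(2)/4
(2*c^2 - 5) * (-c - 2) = -2*c^3 - 4*c^2 + 5*c + 10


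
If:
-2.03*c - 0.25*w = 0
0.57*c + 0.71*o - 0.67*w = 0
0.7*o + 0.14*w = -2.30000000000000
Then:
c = 0.33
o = -2.76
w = -2.64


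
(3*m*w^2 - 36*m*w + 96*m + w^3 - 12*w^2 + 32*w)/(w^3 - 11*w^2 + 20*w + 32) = (3*m + w)/(w + 1)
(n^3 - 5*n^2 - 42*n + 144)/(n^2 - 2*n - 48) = n - 3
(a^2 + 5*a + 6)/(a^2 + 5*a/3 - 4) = 3*(a + 2)/(3*a - 4)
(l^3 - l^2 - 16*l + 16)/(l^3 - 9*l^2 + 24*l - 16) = (l + 4)/(l - 4)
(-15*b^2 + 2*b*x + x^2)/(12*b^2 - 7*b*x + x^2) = (5*b + x)/(-4*b + x)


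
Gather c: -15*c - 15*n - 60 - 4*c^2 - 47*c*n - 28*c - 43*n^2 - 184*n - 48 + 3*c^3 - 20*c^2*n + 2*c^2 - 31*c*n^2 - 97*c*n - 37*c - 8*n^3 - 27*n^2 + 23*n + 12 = 3*c^3 + c^2*(-20*n - 2) + c*(-31*n^2 - 144*n - 80) - 8*n^3 - 70*n^2 - 176*n - 96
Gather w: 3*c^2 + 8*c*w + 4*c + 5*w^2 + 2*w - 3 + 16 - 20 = 3*c^2 + 4*c + 5*w^2 + w*(8*c + 2) - 7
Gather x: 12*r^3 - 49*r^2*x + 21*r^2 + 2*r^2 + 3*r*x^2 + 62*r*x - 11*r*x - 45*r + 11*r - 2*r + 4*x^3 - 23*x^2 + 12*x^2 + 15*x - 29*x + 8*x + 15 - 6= 12*r^3 + 23*r^2 - 36*r + 4*x^3 + x^2*(3*r - 11) + x*(-49*r^2 + 51*r - 6) + 9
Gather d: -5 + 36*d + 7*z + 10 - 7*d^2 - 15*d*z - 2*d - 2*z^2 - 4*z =-7*d^2 + d*(34 - 15*z) - 2*z^2 + 3*z + 5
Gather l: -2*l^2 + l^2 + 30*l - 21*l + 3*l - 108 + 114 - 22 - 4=-l^2 + 12*l - 20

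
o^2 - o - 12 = (o - 4)*(o + 3)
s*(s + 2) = s^2 + 2*s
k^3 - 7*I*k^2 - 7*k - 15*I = (k - 5*I)*(k - 3*I)*(k + I)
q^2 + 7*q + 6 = (q + 1)*(q + 6)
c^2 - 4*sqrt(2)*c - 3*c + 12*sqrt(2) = (c - 3)*(c - 4*sqrt(2))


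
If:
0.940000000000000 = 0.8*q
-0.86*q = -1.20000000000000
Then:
No Solution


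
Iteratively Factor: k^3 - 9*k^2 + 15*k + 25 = (k - 5)*(k^2 - 4*k - 5) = (k - 5)^2*(k + 1)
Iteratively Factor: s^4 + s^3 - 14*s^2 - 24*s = (s + 3)*(s^3 - 2*s^2 - 8*s) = (s + 2)*(s + 3)*(s^2 - 4*s) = (s - 4)*(s + 2)*(s + 3)*(s)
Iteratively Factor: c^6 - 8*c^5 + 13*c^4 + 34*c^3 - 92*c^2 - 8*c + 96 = (c - 2)*(c^5 - 6*c^4 + c^3 + 36*c^2 - 20*c - 48) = (c - 2)*(c + 1)*(c^4 - 7*c^3 + 8*c^2 + 28*c - 48) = (c - 3)*(c - 2)*(c + 1)*(c^3 - 4*c^2 - 4*c + 16) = (c - 4)*(c - 3)*(c - 2)*(c + 1)*(c^2 - 4) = (c - 4)*(c - 3)*(c - 2)*(c + 1)*(c + 2)*(c - 2)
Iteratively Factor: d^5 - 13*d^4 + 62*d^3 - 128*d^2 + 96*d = (d - 3)*(d^4 - 10*d^3 + 32*d^2 - 32*d) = (d - 4)*(d - 3)*(d^3 - 6*d^2 + 8*d) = (d - 4)*(d - 3)*(d - 2)*(d^2 - 4*d) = d*(d - 4)*(d - 3)*(d - 2)*(d - 4)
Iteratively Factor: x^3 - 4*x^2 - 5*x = (x - 5)*(x^2 + x) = x*(x - 5)*(x + 1)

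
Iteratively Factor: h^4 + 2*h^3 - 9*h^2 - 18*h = (h + 2)*(h^3 - 9*h) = (h + 2)*(h + 3)*(h^2 - 3*h) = h*(h + 2)*(h + 3)*(h - 3)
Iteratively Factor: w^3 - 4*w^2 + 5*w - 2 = (w - 1)*(w^2 - 3*w + 2) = (w - 1)^2*(w - 2)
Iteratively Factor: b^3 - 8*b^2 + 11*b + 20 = (b + 1)*(b^2 - 9*b + 20) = (b - 5)*(b + 1)*(b - 4)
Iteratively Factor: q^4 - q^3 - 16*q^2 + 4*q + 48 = (q - 2)*(q^3 + q^2 - 14*q - 24) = (q - 2)*(q + 2)*(q^2 - q - 12) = (q - 2)*(q + 2)*(q + 3)*(q - 4)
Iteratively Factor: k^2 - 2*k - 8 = (k - 4)*(k + 2)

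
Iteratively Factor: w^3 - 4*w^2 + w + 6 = (w + 1)*(w^2 - 5*w + 6) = (w - 2)*(w + 1)*(w - 3)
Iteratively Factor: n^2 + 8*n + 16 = (n + 4)*(n + 4)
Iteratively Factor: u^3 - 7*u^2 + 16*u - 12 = (u - 2)*(u^2 - 5*u + 6) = (u - 2)^2*(u - 3)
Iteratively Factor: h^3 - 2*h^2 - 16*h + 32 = (h - 2)*(h^2 - 16) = (h - 2)*(h + 4)*(h - 4)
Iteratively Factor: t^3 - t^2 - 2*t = (t)*(t^2 - t - 2) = t*(t + 1)*(t - 2)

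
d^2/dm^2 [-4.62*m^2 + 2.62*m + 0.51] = -9.24000000000000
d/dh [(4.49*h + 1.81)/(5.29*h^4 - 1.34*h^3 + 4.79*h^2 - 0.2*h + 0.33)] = (-71.2563*h^4 - 26.2664*h^3 - 14.2309*h^2 - 17.3398*h + 1.8437)/(27.9841*h^8 - 14.1772*h^7 + 52.4738*h^6 - 14.9532*h^5 + 26.9715*h^4 - 2.8004*h^3 + 3.2014*h^2 - 0.132*h + 0.1089)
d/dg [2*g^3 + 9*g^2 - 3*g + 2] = 6*g^2 + 18*g - 3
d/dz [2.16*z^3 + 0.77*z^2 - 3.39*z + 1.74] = 6.48*z^2 + 1.54*z - 3.39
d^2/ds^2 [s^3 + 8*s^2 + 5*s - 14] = 6*s + 16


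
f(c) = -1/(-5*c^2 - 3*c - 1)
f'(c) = -(10*c + 3)/(-5*c^2 - 3*c - 1)^2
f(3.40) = 0.01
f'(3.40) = -0.01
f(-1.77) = 0.09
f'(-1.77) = 0.11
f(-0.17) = 1.58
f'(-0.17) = -3.23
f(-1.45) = 0.14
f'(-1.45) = 0.22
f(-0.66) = 0.83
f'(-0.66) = 2.51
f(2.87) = 0.02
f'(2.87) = -0.01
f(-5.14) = 0.01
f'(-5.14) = 0.00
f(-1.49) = 0.13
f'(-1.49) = 0.20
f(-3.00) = 0.03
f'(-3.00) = 0.02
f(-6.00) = 0.01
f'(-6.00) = 0.00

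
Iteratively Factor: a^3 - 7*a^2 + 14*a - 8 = (a - 1)*(a^2 - 6*a + 8) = (a - 2)*(a - 1)*(a - 4)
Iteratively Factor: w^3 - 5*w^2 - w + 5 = (w + 1)*(w^2 - 6*w + 5) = (w - 5)*(w + 1)*(w - 1)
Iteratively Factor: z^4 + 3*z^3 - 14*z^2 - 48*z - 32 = (z + 1)*(z^3 + 2*z^2 - 16*z - 32) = (z - 4)*(z + 1)*(z^2 + 6*z + 8) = (z - 4)*(z + 1)*(z + 2)*(z + 4)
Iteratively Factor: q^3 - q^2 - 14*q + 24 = (q - 2)*(q^2 + q - 12) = (q - 2)*(q + 4)*(q - 3)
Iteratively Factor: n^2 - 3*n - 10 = (n - 5)*(n + 2)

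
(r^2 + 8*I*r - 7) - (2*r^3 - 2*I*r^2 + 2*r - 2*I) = -2*r^3 + r^2 + 2*I*r^2 - 2*r + 8*I*r - 7 + 2*I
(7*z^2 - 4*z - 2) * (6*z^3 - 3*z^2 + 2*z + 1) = 42*z^5 - 45*z^4 + 14*z^3 + 5*z^2 - 8*z - 2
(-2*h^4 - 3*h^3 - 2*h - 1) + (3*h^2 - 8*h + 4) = -2*h^4 - 3*h^3 + 3*h^2 - 10*h + 3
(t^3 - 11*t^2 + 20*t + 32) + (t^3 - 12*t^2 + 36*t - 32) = 2*t^3 - 23*t^2 + 56*t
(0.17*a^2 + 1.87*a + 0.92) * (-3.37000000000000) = -0.5729*a^2 - 6.3019*a - 3.1004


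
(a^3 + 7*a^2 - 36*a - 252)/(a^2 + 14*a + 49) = (a^2 - 36)/(a + 7)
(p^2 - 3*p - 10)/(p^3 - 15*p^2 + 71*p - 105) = (p + 2)/(p^2 - 10*p + 21)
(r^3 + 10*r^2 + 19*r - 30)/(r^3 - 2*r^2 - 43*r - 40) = (r^2 + 5*r - 6)/(r^2 - 7*r - 8)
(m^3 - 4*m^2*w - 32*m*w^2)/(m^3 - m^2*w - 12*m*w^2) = (-m^2 + 4*m*w + 32*w^2)/(-m^2 + m*w + 12*w^2)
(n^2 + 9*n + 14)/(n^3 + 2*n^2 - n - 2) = (n + 7)/(n^2 - 1)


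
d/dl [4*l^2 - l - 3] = 8*l - 1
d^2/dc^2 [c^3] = 6*c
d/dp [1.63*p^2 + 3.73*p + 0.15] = 3.26*p + 3.73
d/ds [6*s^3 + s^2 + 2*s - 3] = 18*s^2 + 2*s + 2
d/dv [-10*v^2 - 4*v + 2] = -20*v - 4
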